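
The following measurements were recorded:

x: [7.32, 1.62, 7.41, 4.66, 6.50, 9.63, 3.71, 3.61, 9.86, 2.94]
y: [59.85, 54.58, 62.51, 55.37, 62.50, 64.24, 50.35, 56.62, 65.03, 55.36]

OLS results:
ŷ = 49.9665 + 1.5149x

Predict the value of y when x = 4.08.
ŷ = 56.1473

x = 4.08 lies inside the observed range [1.62, 9.86], so the fitted equation applies directly:

ŷ = 49.9665 + 1.5149 × 4.08
ŷ = 49.9665 + 6.1808
ŷ = 56.1473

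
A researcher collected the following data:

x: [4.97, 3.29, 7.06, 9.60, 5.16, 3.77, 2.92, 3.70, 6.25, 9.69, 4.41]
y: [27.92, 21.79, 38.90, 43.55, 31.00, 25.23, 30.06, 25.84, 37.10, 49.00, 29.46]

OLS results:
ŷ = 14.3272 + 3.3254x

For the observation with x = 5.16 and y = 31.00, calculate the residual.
Residual = -0.4863

The residual is the difference between the actual value and the predicted value:

Residual = y - ŷ

Step 1: Calculate predicted value
ŷ = 14.3272 + 3.3254 × 5.16
ŷ = 31.4863

Step 2: Calculate residual
Residual = 31.00 - 31.4863
Residual = -0.4863

Sign check: y < ŷ, so the point is below the line and the fit overestimates here.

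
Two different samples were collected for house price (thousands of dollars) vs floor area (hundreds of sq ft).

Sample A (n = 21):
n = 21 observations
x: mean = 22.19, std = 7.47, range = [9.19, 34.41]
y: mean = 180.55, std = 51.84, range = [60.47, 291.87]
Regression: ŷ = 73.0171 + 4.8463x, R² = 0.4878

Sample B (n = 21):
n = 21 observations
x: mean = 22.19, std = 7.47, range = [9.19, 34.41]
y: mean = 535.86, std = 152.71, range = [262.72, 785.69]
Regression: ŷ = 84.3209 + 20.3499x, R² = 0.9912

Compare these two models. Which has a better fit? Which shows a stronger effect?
Model B has the better fit (R² = 0.9912 vs 0.4878). Model B shows the stronger effect (|β₁| = 20.3499 vs 4.8463).

Model Comparison:

Which explains more variance? (R²)
- Model A: R² = 0.4878 → 48.78% of variance in house price explained
- Model B: R² = 0.9912 → 99.12% of variance in house price explained
- 0.9912 > 0.4878 → Model B has the better fit

Strength of effect — compare |β₁|:
- Model A: β₁ = 4.8463 → predicted house price rises 4.8463 thousand dollars per additional hundred sq ft of floor area
- Model B: β₁ = 20.3499 → predicted house price rises 20.3499 thousand dollars per additional hundred sq ft of floor area
- |4.8463| < |20.3499| → Model B shows the stronger marginal effect

Notes:
- A better fit (higher R²) doesn't necessarily mean a more important relationship.
- A steeper slope doesn't make a better model if the scatter around the line is large.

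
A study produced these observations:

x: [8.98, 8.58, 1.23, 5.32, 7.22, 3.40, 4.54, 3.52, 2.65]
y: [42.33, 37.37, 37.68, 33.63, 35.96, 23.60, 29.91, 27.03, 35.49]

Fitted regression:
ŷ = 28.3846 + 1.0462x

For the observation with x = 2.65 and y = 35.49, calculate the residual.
Residual = 4.3330

The residual is the difference between the actual value and the predicted value:

Residual = y - ŷ

Step 1: Calculate predicted value
ŷ = 28.3846 + 1.0462 × 2.65
ŷ = 31.1570

Step 2: Calculate residual
Residual = 35.49 - 31.1570
Residual = 4.3330

The residual is positive, so the observed y = 35.49 sits above the regression line (the line underestimates it by 4.3330).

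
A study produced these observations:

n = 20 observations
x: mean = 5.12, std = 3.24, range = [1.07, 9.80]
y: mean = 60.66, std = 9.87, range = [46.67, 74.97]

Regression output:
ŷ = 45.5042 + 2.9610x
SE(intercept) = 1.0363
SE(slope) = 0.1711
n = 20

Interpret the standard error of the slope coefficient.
SE(β̂₁) = 0.1711 is the estimated standard deviation of the slope estimate across repeated samples; relative to β̂₁ = 2.9610 that is 5.8%, a precise estimate.

SE(β̂₁) = s / √Sxx, where s is the residual standard deviation and Sxx = Σ(x − x̄)². It is the yardstick for how far β̂₁ = 2.9610 could plausibly be from the true slope.

Relative precision:
- SE / |β̂₁| = 0.1711 / 2.9610 = 5.8%
- Rule of thumb (under 20%: precise; 20% to under 50%: moderately precise; 50% or more: imprecise) → precise

Link to the t-test: t = β̂₁ / SE(β̂₁) = 2.9610 / 0.1711 = 17.3057, the statistic for H₀: β₁ = 0.

What drives SE(β̂₁): wider spread of x values → smaller SE; more residual scatter → larger SE.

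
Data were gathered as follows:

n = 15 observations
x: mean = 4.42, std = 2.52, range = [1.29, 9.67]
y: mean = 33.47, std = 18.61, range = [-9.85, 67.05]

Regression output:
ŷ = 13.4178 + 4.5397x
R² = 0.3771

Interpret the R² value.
About 37.71% of the variability in y is accounted for by the regression on x (R² = 0.3771) — a moderate linear fit.

The coefficient of determination R² is the fraction of the total variation in y that the fitted line accounts for.

Here R² = 0.3771:
- Explained: 37.71% of the variation in y
- Unexplained (residual): 100% − 37.71% = 62.29%
- Rule of thumb (below 0.3 weak; 0.3 to below 0.7 moderate; 0.7 and above strong) → moderate

Note: R² never decreases when predictors are added, so it should not be used alone to compare models of different size.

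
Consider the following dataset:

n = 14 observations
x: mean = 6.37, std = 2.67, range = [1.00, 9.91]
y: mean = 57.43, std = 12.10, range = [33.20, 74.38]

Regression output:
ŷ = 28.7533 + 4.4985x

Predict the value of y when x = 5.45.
ŷ = 53.2701

Plug x = 5.45 into the fitted line:

ŷ = 28.7533 + 4.4985 × 5.45
ŷ = 28.7533 + 24.5168
ŷ = 53.2701

This is the fitted mean response at that x — an individual observation would come with a wider prediction interval.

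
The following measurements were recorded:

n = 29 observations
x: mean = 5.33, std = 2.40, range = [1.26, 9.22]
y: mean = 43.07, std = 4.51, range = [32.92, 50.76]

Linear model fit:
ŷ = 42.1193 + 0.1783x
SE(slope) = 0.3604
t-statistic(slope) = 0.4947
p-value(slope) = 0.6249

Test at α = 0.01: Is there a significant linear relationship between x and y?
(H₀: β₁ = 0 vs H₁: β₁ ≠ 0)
Since p-value = 0.6249 ≥ α = 0.01, fail to reject H₀ — the slope is not significantly different from 0.

Hypothesis test for the slope coefficient:

H₀: β₁ = 0 (no linear relationship)
H₁: β₁ ≠ 0 (linear relationship exists)

Test statistic: t = β̂₁ / SE(β̂₁) = 0.1783 / 0.3604 = 0.4947

The p-value (0.6249) is the probability, under H₀, of a t-statistic at least as extreme as |t| = 0.4947 (two-sided, df = n − 2 = 27).

Decision rule: reject H₀ if p-value < α.
p-value = 0.6249 ≥ α = 0.01 → fail to reject H₀.

There is not sufficient evidence at the 1% significance level to conclude that a linear relationship exists between x and y.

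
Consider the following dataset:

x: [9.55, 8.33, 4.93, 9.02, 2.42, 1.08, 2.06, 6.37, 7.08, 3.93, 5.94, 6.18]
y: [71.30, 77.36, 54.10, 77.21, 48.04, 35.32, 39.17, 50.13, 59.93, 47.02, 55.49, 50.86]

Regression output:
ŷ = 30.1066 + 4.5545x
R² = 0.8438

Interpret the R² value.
The model explains 84.38% of the variance in y (R² = 0.8438), leaving 15.62% unexplained; the fit is strong.

The coefficient of determination R² is the fraction of the total variation in y that the fitted line accounts for.

Here R² = 0.8438:
- Explained: 84.38% of the variation in y
- Unexplained (residual): 100% − 84.38% = 15.62%
- Rule of thumb (below 0.3 weak; 0.3 to below 0.7 moderate; 0.7 and above strong) → strong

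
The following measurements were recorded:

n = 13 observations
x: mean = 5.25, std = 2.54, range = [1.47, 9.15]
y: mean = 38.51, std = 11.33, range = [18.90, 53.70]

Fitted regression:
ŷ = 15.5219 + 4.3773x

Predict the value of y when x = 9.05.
ŷ = 55.1365

To predict y for x = 9.05, substitute into the regression equation:

ŷ = 15.5219 + 4.3773 × 9.05
ŷ = 15.5219 + 39.6146
ŷ = 55.1365

This is the fitted mean response at that x — an individual observation would come with a wider prediction interval.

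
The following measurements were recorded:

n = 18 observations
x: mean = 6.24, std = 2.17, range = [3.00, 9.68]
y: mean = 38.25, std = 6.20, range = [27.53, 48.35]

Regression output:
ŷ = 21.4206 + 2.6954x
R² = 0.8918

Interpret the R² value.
R² = 0.8918 means 89.18% of the variation in y is explained by the linear relationship with x. This indicates a strong fit.

R² (coefficient of determination) measures the proportion of variance in y explained by the regression model.

Here R² = 0.8918:
- Explained: 89.18% of the variation in y
- Unexplained (residual): 100% − 89.18% = 10.82%
- Rule of thumb (below 0.3 weak; 0.3 to below 0.7 moderate; 0.7 and above strong) → strong

Note: R² never decreases when predictors are added, so it should not be used alone to compare models of different size.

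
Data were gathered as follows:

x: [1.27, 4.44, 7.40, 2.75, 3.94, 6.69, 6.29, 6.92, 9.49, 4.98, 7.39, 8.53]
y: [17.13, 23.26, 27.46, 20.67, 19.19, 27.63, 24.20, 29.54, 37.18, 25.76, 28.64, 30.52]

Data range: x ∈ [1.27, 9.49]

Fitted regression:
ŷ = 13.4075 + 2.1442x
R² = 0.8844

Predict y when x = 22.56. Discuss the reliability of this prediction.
ŷ = 61.7807 (extrapolation — x = 22.56 lies outside [1.27, 9.49], so reliability is low).

Prediction calculation:
ŷ = 13.4075 + 2.1442 × 22.56
ŷ = 61.7807

Reliability:
- Data range: x ∈ [1.27, 9.49]
- Prediction point: x = 22.56 is 13.07 units above the observed range → this is EXTRAPOLATION, not interpolation

Why that matters here:
- There are no observations near this x to validate the fitted line there
- Real relationships often flatten, saturate, or turn nonlinear at extremes

The R² = 0.8844 only validates the fit within [1.27, 9.49]; treat ŷ = 61.7807 with caution.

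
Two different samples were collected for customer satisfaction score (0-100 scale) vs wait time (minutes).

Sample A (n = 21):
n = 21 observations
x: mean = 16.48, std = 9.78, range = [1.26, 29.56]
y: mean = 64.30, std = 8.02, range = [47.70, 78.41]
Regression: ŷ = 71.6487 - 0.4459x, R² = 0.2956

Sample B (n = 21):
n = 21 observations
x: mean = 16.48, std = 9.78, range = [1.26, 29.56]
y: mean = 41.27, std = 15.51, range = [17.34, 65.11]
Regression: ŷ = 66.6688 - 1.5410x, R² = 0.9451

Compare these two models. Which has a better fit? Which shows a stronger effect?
Model B has the better fit (R² = 0.9451 vs 0.2956). Model B shows the stronger effect (|β₁| = 1.5410 vs 0.4459).

Model Comparison:

Fit — compare R²:
- Model A: R² = 0.2956 → 29.56% of variance in satisfaction score explained
- Model B: R² = 0.9451 → 94.51% of variance in satisfaction score explained
- 0.9451 > 0.2956 → Model B has the better fit

Effect size (slope magnitude):
- Model A: β₁ = -0.4459 → predicted satisfaction score falls 0.4459 points per additional minute of wait time
- Model B: β₁ = -1.5410 → predicted satisfaction score falls 1.5410 points per additional minute of wait time
- |-0.4459| < |-1.5410| → Model B shows the stronger marginal effect

Notes:
- R² measures how tightly points cluster around the line; β₁ measures how steep the line is — they answer different questions.
- The two samples could reflect different populations, time periods, or measurement quality.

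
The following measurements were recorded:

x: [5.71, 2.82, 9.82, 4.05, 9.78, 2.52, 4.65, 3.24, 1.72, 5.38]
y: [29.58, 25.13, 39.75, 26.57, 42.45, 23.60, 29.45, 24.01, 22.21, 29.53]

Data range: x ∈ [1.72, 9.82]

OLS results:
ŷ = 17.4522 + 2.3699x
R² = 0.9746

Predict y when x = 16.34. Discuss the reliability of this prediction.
ŷ = 56.1764 (extrapolation — x = 16.34 lies outside [1.72, 9.82], so reliability is low).

Prediction calculation:
ŷ = 17.4522 + 2.3699 × 16.34
ŷ = 56.1764

Reliability:
- Data range: x ∈ [1.72, 9.82]
- Prediction point: x = 16.34 is 6.52 units above the observed range → this is EXTRAPOLATION, not interpolation

Why that matters here:
- R² describes fit only over the sampled x values; it says nothing about behaviour beyond them
- The linear relationship may not hold outside the observed range

The R² = 0.9746 only validates the fit within [1.72, 9.82]; treat ŷ = 56.1764 with caution.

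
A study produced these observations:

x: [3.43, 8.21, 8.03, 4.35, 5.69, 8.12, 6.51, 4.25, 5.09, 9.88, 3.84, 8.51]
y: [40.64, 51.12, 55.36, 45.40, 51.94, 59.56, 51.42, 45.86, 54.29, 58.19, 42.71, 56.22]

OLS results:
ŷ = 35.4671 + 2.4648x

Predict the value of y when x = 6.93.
ŷ = 52.5482

Plug x = 6.93 into the fitted line:

ŷ = 35.4671 + 2.4648 × 6.93
ŷ = 35.4671 + 17.0811
ŷ = 52.5482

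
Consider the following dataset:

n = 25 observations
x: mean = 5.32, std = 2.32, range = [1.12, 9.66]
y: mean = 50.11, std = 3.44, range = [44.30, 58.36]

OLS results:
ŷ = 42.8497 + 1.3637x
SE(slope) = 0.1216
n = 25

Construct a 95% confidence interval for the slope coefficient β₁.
The 95% CI for β₁ is (1.1121, 1.6153)

Confidence interval for the slope:

The 95% CI for β₁ is: β̂₁ ± t*(α/2, n-2) × SE(β̂₁)

Step 1: Find critical t-value
- Confidence level = 0.95
- Degrees of freedom = n - 2 = 25 - 2 = 23
- t*(α/2, 23) = 2.0687

Step 2: Calculate margin of error
Margin = 2.0687 × 0.1216 = 0.2516

Step 3: Construct interval
CI = 1.3637 ± 0.2516
CI = (1.1121, 1.6153)

Interpretation: We are 95% confident that the true slope β₁ lies between 1.1121 and 1.6153.
Since 0 is outside the interval, a two-sided test at α = 0.05 would reject H₀: β₁ = 0.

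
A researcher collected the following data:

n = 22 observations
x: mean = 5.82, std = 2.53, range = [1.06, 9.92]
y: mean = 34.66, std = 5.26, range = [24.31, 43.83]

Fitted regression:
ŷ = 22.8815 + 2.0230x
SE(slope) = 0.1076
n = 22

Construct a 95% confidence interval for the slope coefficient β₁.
The 95% CI for β₁ is (1.7985, 2.2475)

Confidence interval for the slope:

The 95% CI for β₁ is: β̂₁ ± t*(α/2, n-2) × SE(β̂₁)

Step 1: Find critical t-value
- Confidence level = 0.95
- Degrees of freedom = n - 2 = 22 - 2 = 20
- t*(α/2, 20) = 2.0860

Step 2: Calculate margin of error
Margin = 2.0860 × 0.1076 = 0.2245

Step 3: Construct interval
CI = 2.0230 ± 0.2245
CI = (1.7985, 2.2475)

Interpretation: We are 95% confident that the true slope β₁ lies between 1.7985 and 2.2475.
The interval does not include 0, suggesting a significant linear relationship.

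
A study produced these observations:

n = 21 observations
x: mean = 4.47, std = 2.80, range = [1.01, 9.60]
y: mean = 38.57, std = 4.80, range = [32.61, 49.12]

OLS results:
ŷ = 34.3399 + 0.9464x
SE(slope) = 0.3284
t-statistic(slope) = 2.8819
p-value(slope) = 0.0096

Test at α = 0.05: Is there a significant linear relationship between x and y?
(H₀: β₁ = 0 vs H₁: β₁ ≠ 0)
Reject H₀: p-value = 0.0096 < α = 0.05. The linear relationship is significant at the 5% level.

Hypothesis test for the slope coefficient:

H₀: β₁ = 0 (no linear relationship)
H₁: β₁ ≠ 0 (linear relationship exists)

Test statistic: t = β̂₁ / SE(β̂₁) = 0.9464 / 0.3284 = 2.8819

p = 0.0096: how often a slope estimate this far from 0 (in SE units) would arise by chance if β₁ were truly 0.

Decision rule: reject H₀ if p-value < α.
p-value = 0.0096 < α = 0.05 → reject H₀.

Conclusion: the linear association between x and y is significant at the 5% level.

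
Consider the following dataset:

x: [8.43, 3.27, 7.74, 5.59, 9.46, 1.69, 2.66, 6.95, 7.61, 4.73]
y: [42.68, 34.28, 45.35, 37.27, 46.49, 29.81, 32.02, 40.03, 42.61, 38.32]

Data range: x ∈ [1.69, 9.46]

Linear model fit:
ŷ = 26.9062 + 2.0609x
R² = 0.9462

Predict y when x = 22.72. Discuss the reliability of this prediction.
ŷ = 73.7298, but this is extrapolation (above the data range [1.69, 9.46]) and may be unreliable.

Prediction calculation:
ŷ = 26.9062 + 2.0609 × 22.72
ŷ = 73.7298

Reliability:
- Data range: x ∈ [1.69, 9.46]
- Prediction point: x = 22.72 is 13.26 units above the observed range → this is EXTRAPOLATION, not interpolation

Why that matters here:
- R² describes fit only over the sampled x values; it says nothing about behaviour beyond them
- There are no observations near this x to validate the fitted line there

A defensible statement: 'if the linear trend continued to x = 22.72, y would be about 73.7298' — the premise is untested.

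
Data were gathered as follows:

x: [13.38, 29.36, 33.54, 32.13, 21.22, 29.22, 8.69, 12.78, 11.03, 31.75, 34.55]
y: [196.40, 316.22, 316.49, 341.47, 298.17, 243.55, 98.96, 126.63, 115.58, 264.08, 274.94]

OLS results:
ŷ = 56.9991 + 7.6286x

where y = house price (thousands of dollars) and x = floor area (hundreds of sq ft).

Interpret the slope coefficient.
An increase of one hundred sq ft in floor area is associated with a 7.6286 thousand dollars increase in predicted house price.

The slope β₁ = 7.6286 gives the rate at which the fitted house price changes with floor area.

Interpretation:
- Floor area up by 1 hundred sq ft → predicted house price increases by 7.6286 thousand dollars
- The effect is assumed constant over the observed range of x (linearity)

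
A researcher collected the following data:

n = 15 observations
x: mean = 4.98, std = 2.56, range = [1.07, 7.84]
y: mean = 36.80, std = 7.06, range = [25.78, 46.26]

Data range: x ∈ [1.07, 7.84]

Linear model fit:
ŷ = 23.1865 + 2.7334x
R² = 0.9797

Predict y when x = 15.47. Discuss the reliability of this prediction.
The equation gives ŷ = 65.4722; however x = 15.47 is 7.63 units above the observed range, so this extrapolated value should not be trusted.

Prediction calculation:
ŷ = 23.1865 + 2.7334 × 15.47
ŷ = 65.4722

Reliability:
- Data range: x ∈ [1.07, 7.84]
- Prediction point: x = 15.47 is 7.63 units above the observed range → this is EXTRAPOLATION, not interpolation

Why that matters here:
- R² describes fit only over the sampled x values; it says nothing about behaviour beyond them
- The linear relationship may not hold outside the observed range
- The standard error of prediction grows with (x − x̄)², and x = 15.47 is far from x̄ = 4.98

A defensible statement: 'if the linear trend continued to x = 15.47, y would be about 65.4722' — the premise is untested.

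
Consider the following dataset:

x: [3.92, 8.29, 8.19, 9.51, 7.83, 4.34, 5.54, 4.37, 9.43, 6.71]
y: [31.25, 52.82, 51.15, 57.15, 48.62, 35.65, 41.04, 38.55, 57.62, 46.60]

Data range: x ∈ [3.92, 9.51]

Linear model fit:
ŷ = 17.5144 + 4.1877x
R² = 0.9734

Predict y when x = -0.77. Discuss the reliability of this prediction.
ŷ = 14.2899 (extrapolation — x = -0.77 lies outside [3.92, 9.51], so reliability is low).

Prediction calculation:
ŷ = 17.5144 + 4.1877 × (-0.77)
ŷ = 14.2899

Reliability:
- Data range: x ∈ [3.92, 9.51]
- Prediction point: x = -0.77 is 4.69 units below the observed range → this is EXTRAPOLATION, not interpolation

Why that matters here:
- The standard error of prediction grows with (x − x̄)², and x = -0.77 is far from x̄ = 6.81
- There are no observations near this x to validate the fitted line there
- Real relationships often flatten, saturate, or turn nonlinear at extremes

The R² = 0.9734 only validates the fit within [3.92, 9.51]; treat ŷ = 14.2899 with caution.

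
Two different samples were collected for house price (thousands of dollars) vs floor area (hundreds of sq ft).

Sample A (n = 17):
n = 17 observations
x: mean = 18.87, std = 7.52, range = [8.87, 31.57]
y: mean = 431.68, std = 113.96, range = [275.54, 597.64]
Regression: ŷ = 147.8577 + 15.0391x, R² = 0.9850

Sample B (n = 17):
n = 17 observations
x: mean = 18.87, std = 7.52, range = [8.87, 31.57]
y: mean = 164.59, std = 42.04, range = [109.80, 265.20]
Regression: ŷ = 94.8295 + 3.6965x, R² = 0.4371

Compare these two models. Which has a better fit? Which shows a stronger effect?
Model A has the better fit (R² = 0.9850 vs 0.4371). Model A shows the stronger effect (|β₁| = 15.0391 vs 3.6965).

Model Comparison:

Goodness of fit (R²):
- Model A: R² = 0.9850 → 98.50% of variance in house price explained
- Model B: R² = 0.4371 → 43.71% of variance in house price explained
- 0.9850 > 0.4371 → Model A has the better fit

Strength of effect — compare |β₁|:
- Model A: β₁ = 15.0391 → predicted house price rises 15.0391 thousand dollars per additional hundred sq ft of floor area
- Model B: β₁ = 3.6965 → predicted house price rises 3.6965 thousand dollars per additional hundred sq ft of floor area
- |15.0391| > |3.6965| → Model A shows the stronger marginal effect

Note: A steeper slope doesn't make a better model if the scatter around the line is large.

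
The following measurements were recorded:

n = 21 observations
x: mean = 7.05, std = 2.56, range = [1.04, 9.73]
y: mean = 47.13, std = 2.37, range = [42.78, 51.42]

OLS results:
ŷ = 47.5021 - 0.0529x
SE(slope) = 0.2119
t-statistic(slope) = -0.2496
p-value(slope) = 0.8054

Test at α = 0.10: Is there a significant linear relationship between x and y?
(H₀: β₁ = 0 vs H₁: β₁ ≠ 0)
p-value = 0.8054 ≥ α = 0.10, so we fail to reject H₀. The relationship is not significant.

Hypothesis test for the slope coefficient:

H₀: β₁ = 0 (no linear relationship)
H₁: β₁ ≠ 0 (linear relationship exists)

Test statistic: t = β̂₁ / SE(β̂₁) = -0.0529 / 0.2119 = -0.2496

The p-value (0.8054) is the probability, under H₀, of a t-statistic at least as extreme as |t| = 0.2496 (two-sided, df = n − 2 = 19).

Decision rule: reject H₀ if p-value < α.
p-value = 0.8054 ≥ α = 0.10 → fail to reject H₀.

At α = 0.10 the data do not provide convincing evidence of a nonzero slope.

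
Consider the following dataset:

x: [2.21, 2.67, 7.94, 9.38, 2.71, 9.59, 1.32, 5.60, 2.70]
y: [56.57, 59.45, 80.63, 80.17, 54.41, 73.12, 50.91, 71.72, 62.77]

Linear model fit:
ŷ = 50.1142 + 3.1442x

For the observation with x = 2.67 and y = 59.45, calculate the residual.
Residual = 0.9408

The residual is the difference between the actual value and the predicted value:

Residual = y - ŷ

Step 1: Calculate predicted value
ŷ = 50.1142 + 3.1442 × 2.67
ŷ = 58.5092

Step 2: Calculate residual
Residual = 59.45 - 58.5092
Residual = 0.9408

The residual is positive, so the observed y = 59.45 sits above the regression line (the line underestimates it by 0.9408).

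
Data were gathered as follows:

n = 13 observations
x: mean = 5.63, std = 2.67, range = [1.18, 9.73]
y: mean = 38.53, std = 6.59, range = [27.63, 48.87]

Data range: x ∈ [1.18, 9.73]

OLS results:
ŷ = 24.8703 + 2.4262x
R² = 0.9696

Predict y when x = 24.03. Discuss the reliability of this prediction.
ŷ = 83.1719, but this is extrapolation (above the data range [1.18, 9.73]) and may be unreliable.

Prediction calculation:
ŷ = 24.8703 + 2.4262 × 24.03
ŷ = 83.1719

Reliability:
- Data range: x ∈ [1.18, 9.73]
- Prediction point: x = 24.03 is 14.30 units above the observed range → this is EXTRAPOLATION, not interpolation

Why that matters here:
- Real relationships often flatten, saturate, or turn nonlinear at extremes
- There are no observations near this x to validate the fitted line there

Report the number if required, but flag clearly that it is an extrapolation.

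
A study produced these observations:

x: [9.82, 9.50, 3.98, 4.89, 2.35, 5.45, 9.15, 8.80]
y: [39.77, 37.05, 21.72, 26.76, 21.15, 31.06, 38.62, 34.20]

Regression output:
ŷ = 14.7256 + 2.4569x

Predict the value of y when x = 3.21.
ŷ = 22.6122

Plug x = 3.21 into the fitted line:

ŷ = 14.7256 + 2.4569 × 3.21
ŷ = 14.7256 + 7.8866
ŷ = 22.6122

This is a point prediction; actual observations scatter around it by roughly the residual standard deviation.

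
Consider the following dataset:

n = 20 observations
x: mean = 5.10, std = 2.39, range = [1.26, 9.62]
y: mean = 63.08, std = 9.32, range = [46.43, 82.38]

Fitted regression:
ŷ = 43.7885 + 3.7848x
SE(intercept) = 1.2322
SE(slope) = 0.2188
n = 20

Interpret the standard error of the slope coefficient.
SE(β̂₁) = 0.2188 is the estimated standard deviation of the slope estimate across repeated samples; relative to β̂₁ = 3.7848 that is 5.8%, a precise estimate.

SE(β̂₁) = s / √Sxx, where s is the residual standard deviation and Sxx = Σ(x − x̄)². It is the yardstick for how far β̂₁ = 3.7848 could plausibly be from the true slope.

Relative precision:
- SE / |β̂₁| = 0.2188 / 3.7848 = 5.8%
- Rule of thumb (under 20%: precise; 20% to under 50%: moderately precise; 50% or more: imprecise) → precise

Rough 95% range (±2 SE): 3.7848 ± 0.4376 → (3.3472, 4.2224).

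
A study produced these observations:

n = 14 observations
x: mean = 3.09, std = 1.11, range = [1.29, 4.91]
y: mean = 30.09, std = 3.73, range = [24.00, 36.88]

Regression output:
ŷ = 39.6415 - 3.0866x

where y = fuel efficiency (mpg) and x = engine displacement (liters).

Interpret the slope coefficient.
An increase of one liter in engine displacement is associated with a 3.0866 mpg decrease in predicted fuel efficiency.

The slope coefficient β₁ = -3.0866 represents the marginal effect of engine displacement on fuel efficiency.

Interpretation:
- Engine displacement up by 1 liter → predicted fuel efficiency decreases by 3.0866 mpg
- The effect is assumed constant over the observed range of x (linearity)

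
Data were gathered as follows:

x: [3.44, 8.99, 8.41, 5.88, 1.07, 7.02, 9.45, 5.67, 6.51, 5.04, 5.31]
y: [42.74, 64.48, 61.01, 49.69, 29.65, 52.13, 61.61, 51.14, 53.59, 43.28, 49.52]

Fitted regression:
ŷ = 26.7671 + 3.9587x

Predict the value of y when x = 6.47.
ŷ = 52.3799

To predict y for x = 6.47, substitute into the regression equation:

ŷ = 26.7671 + 3.9587 × 6.47
ŷ = 26.7671 + 25.6128
ŷ = 52.3799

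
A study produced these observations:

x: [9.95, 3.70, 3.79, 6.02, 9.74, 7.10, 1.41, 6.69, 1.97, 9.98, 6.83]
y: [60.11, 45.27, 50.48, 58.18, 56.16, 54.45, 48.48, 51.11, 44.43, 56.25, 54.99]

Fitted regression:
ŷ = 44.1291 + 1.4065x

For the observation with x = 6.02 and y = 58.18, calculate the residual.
Residual = 5.5838

The residual is the difference between the actual value and the predicted value:

Residual = y - ŷ

Step 1: Calculate predicted value
ŷ = 44.1291 + 1.4065 × 6.02
ŷ = 52.5962

Step 2: Calculate residual
Residual = 58.18 - 52.5962
Residual = 5.5838

The residual is positive, so the observed y = 58.18 sits above the regression line (the line underestimates it by 5.5838).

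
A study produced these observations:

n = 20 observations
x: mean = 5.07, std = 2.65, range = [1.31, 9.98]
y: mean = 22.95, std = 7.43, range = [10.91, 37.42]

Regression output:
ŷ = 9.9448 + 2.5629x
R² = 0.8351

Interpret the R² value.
R² = 0.8351 means 83.51% of the variation in y is explained by the linear relationship with x. This indicates a strong fit.

R² (coefficient of determination) measures the proportion of variance in y explained by the regression model.

Here R² = 0.8351:
- Explained: 83.51% of the variation in y
- Unexplained (residual): 100% − 83.51% = 16.49%
- Rule of thumb (below 0.3 weak; 0.3 to below 0.7 moderate; 0.7 and above strong) → strong

Calculation: R² = 1 − (SS_res / SS_tot), where SS_res is the sum of squared residuals and SS_tot the total sum of squares.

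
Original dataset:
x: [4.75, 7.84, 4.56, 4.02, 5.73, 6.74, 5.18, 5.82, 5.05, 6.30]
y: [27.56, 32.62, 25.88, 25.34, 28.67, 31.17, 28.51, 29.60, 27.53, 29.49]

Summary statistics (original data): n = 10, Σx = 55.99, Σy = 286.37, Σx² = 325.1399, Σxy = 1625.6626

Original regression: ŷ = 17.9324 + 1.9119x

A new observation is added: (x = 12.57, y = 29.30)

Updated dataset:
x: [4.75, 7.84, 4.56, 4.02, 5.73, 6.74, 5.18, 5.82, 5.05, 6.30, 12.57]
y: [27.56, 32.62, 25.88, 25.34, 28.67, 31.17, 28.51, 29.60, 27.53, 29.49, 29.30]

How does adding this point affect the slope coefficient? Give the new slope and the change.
The slope changes from 1.9119 to 0.4743 (change of -1.4376, or -75.2%).

The new point has HIGH LEVERAGE: x = 12.57 is far from the original mean x̄ = 55.99/10 ≈ 5.60 (original range [4.02, 7.84]).

Step 1: Update the sums with the new point (n goes from 10 to 11)
Σx  = 55.99 + 12.57 = 68.56
Σy  = 286.37 + 29.30 = 315.67
Σx² = 325.1399 + 12.57² = 325.1399 + 158.0049 = 483.1448
Σxy = 1625.6626 + 12.57×29.30 = 1625.6626 + 368.3010 = 1993.9636

Step 2: Recompute the slope with b₁ = (nΣxy − ΣxΣy) / (nΣx² − (Σx)²)
Numerator   = 11×1993.9636 − 68.56×315.67 = 21933.5996 − 21642.3352 = 291.2644
Denominator = 11×483.1448 − 68.56² = 5314.5928 − 4700.4736 = 614.1192
b₁(new) = 291.2644 / 614.1192 = 0.4743

(Same formula on the original sums: (10×1625.6626 − 55.99×286.37) / (10×325.1399 − 55.99²) = 222.7697 / 116.5189 = 1.9119, matching the given fit.)

Step 3: Change in slope
Δβ₁ = 0.4743 − 1.9119 = -1.4376
Relative change = -1.4376 / 1.9119 × 100% = -75.2%
→ the slope decreases when the point is added.

A high-leverage point only changes the slope if it is off the original line; here y = 29.30 is below the original trend, so the slope decreases.
In practice: examine leverage (hᵢ) and Cook's distance rather than deleting it automatically.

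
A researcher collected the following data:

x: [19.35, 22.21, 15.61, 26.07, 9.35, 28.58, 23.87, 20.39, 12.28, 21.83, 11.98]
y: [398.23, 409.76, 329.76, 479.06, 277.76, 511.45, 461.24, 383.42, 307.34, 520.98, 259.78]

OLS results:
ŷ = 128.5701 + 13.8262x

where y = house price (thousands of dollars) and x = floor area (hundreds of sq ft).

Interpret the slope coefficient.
On average, house price is about 13.8262 thousand dollars higher for every extra hundred sq ft of floor area.

The slope β₁ = 13.8262 gives the rate at which the fitted house price changes with floor area.

Interpretation:
- Floor area up by 1 hundred sq ft → predicted house price increases by 13.8262 thousand dollars
- This is a linear approximation: the same per-unit change is assumed across the whole observed x range
- The slope describes association in these data, not necessarily a causal effect

(β₀ = 128.5701 is the fitted value at x = 0 and is not part of the slope interpretation.)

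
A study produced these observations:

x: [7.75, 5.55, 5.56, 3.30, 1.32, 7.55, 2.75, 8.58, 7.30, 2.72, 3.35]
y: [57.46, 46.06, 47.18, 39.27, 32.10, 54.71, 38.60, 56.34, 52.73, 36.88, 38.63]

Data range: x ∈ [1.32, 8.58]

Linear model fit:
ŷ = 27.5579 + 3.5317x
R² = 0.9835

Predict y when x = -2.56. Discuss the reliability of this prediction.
ŷ = 18.5167 (extrapolation — x = -2.56 lies outside [1.32, 8.58], so reliability is low).

Prediction calculation:
ŷ = 27.5579 + 3.5317 × (-2.56)
ŷ = 18.5167

Reliability:
- Data range: x ∈ [1.32, 8.58]
- Prediction point: x = -2.56 is 3.88 units below the observed range → this is EXTRAPOLATION, not interpolation

Why that matters here:
- The linear relationship may not hold outside the observed range
- There are no observations near this x to validate the fitted line there
- Real relationships often flatten, saturate, or turn nonlinear at extremes

The R² = 0.9835 only validates the fit within [1.32, 8.58]; treat ŷ = 18.5167 with caution.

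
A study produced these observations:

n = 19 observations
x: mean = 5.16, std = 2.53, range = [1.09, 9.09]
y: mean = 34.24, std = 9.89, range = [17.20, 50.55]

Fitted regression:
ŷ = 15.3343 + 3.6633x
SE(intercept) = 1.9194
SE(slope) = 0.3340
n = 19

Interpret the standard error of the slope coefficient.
SE(slope) = 0.3340 measures the uncertainty in the estimated slope. The coefficient is estimated precisely (SE/|β̂₁| = 9.1%).

SE(β̂₁) = s / √Sxx, where s is the residual standard deviation and Sxx = Σ(x − x̄)². It is the yardstick for how far β̂₁ = 3.6633 could plausibly be from the true slope.

Relative precision:
- SE / |β̂₁| = 0.3340 / 3.6633 = 9.1%
- Rule of thumb (under 20%: precise; 20% to under 50%: moderately precise; 50% or more: imprecise) → precise

Link to the t-test: t = β̂₁ / SE(β̂₁) = 3.6633 / 0.3340 = 10.9680, the statistic for H₀: β₁ = 0.

What drives SE(β̂₁): more residual scatter → larger SE; wider spread of x values → smaller SE; larger n (here n = 19) → smaller SE.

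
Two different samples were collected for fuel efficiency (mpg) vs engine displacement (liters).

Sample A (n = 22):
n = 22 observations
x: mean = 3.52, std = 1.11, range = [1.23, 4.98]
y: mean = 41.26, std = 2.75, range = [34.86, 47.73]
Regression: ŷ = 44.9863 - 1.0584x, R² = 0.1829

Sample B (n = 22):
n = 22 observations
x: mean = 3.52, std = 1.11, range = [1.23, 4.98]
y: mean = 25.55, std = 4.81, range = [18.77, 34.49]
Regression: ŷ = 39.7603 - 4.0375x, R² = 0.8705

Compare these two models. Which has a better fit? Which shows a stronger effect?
Model B has the better fit (R² = 0.8705 vs 0.1829). Model B shows the stronger effect (|β₁| = 4.0375 vs 1.0584).

Model Comparison:

Which explains more variance? (R²)
- Model A: R² = 0.1829 → 18.29% of variance in fuel efficiency explained
- Model B: R² = 0.8705 → 87.05% of variance in fuel efficiency explained
- 0.8705 > 0.1829 → Model B has the better fit

Strength of effect — compare |β₁|:
- Model A: β₁ = -1.0584 → predicted fuel efficiency falls 1.0584 mpg per additional liter of engine displacement
- Model B: β₁ = -4.0375 → predicted fuel efficiency falls 4.0375 mpg per additional liter of engine displacement
- |-1.0584| < |-4.0375| → Model B shows the stronger marginal effect

Notes:
- The two samples could reflect different populations, time periods, or measurement quality.
- R² measures how tightly points cluster around the line; β₁ measures how steep the line is — they answer different questions.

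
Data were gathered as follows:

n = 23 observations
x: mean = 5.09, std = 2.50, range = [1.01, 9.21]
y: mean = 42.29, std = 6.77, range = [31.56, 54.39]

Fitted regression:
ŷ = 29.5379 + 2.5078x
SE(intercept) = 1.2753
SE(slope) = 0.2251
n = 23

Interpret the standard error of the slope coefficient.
SE(slope) = 0.2251 measures the uncertainty in the estimated slope. The coefficient is estimated precisely (SE/|β̂₁| = 9.0%).

SE(β̂₁) = s / √Sxx, where s is the residual standard deviation and Sxx = Σ(x − x̄)². It is the yardstick for how far β̂₁ = 2.5078 could plausibly be from the true slope.

Relative precision:
- SE / |β̂₁| = 0.2251 / 2.5078 = 9.0%
- Rule of thumb (under 20%: precise; 20% to under 50%: moderately precise; 50% or more: imprecise) → precise

Link to interval estimation: a confidence interval for β₁ is β̂₁ ± t* × 0.2251, so SE sets the half-width per unit of t*.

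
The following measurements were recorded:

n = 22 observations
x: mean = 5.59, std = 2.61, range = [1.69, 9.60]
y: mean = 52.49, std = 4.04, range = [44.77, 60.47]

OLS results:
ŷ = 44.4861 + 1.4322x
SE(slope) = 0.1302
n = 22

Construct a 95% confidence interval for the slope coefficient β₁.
The 95% CI for β₁ is (1.1606, 1.7038)

Confidence interval for the slope:

The 95% CI for β₁ is: β̂₁ ± t*(α/2, n-2) × SE(β̂₁)

Step 1: Find critical t-value
- Confidence level = 0.95
- Degrees of freedom = n - 2 = 22 - 2 = 20
- t*(α/2, 20) = 2.0860

Step 2: Calculate margin of error
Margin = 2.0860 × 0.1302 = 0.2716

Step 3: Construct interval
CI = 1.4322 ± 0.2716
CI = (1.1606, 1.7038)

Interpretation: intervals built this way capture the true β₁ in 95% of repeated samples; here the plausible range for the per-unit effect of x on y is 1.1606 to 1.7038.
The interval does not include 0, suggesting a significant linear relationship.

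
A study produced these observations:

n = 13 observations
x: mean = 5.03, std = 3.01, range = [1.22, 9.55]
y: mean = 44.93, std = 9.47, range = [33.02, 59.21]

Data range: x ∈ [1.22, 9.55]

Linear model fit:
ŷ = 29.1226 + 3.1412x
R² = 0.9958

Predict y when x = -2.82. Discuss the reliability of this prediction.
The equation gives ŷ = 20.2644; however x = -2.82 is 4.04 units below the observed range, so this extrapolated value should not be trusted.

Prediction calculation:
ŷ = 29.1226 + 3.1412 × (-2.82)
ŷ = 20.2644

Reliability:
- Data range: x ∈ [1.22, 9.55]
- Prediction point: x = -2.82 is 4.04 units below the observed range → this is EXTRAPOLATION, not interpolation

Why that matters here:
- There are no observations near this x to validate the fitted line there
- Real relationships often flatten, saturate, or turn nonlinear at extremes
- The linear relationship may not hold outside the observed range

A defensible statement: 'if the linear trend continued to x = -2.82, y would be about 20.2644' — the premise is untested.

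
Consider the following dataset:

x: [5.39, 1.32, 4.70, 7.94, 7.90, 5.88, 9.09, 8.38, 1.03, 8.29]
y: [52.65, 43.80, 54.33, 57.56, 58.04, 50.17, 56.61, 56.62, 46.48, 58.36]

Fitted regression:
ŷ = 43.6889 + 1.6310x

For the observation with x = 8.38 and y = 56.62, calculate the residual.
Residual = -0.7367

The residual is the difference between the actual value and the predicted value:

Residual = y - ŷ

Step 1: Calculate predicted value
ŷ = 43.6889 + 1.6310 × 8.38
ŷ = 57.3567

Step 2: Calculate residual
Residual = 56.62 - 57.3567
Residual = -0.7367

The residual is negative, so the observed y = 56.62 sits below the regression line (the line overestimates it by 0.7367).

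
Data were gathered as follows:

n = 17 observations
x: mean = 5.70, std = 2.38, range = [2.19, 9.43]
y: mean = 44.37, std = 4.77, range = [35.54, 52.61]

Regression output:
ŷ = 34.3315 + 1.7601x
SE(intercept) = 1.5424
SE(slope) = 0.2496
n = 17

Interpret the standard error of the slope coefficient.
SE(slope) = 0.2496 measures the uncertainty in the estimated slope. The coefficient is estimated precisely (SE/|β̂₁| = 14.2%).

What SE measures:
- The standard error quantifies the sampling variability of the coefficient estimate
- It is the estimated standard deviation of β̂₁ across hypothetical repeated samples of the same size
- Smaller SE → more precise estimate

Relative precision:
- SE / |β̂₁| = 0.2496 / 1.7601 = 14.2%
- Rule of thumb (under 20%: precise; 20% to under 50%: moderately precise; 50% or more: imprecise) → precise

Rough 95% range (±2 SE): 1.7601 ± 0.4992 → (1.2609, 2.2593).

What drives SE(β̂₁): larger n (here n = 17) → smaller SE; more residual scatter → larger SE.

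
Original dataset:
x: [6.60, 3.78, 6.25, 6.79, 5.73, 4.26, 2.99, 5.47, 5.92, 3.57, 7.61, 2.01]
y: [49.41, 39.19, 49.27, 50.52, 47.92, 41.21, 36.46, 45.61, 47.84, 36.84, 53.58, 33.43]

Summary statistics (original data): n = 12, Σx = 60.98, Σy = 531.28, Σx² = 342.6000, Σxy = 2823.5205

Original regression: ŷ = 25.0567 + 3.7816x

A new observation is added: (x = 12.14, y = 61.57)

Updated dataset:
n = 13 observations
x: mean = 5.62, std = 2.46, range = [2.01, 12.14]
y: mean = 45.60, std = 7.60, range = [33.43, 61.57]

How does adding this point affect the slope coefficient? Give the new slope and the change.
Adding the point moves β₁ from 3.7816 to 3.0039, i.e. it decreases by 0.7777 (-20.6%).

The new point has HIGH LEVERAGE: x = 12.14 is far from the original mean x̄ = 60.98/12 ≈ 5.08 (original range [2.01, 7.61]).

Step 1: Update the sums with the new point (n goes from 12 to 13)
Σx  = 60.98 + 12.14 = 73.12
Σy  = 531.28 + 61.57 = 592.85
Σx² = 342.6000 + 12.14² = 342.6000 + 147.3796 = 489.9796
Σxy = 2823.5205 + 12.14×61.57 = 2823.5205 + 747.4598 = 3570.9803

Step 2: Recompute the slope with b₁ = (nΣxy − ΣxΣy) / (nΣx² − (Σx)²)
Numerator   = 13×3570.9803 − 73.12×592.85 = 46422.7439 − 43349.1920 = 3073.5519
Denominator = 13×489.9796 − 73.12² = 6369.7348 − 5346.5344 = 1023.2004
b₁(new) = 3073.5519 / 1023.2004 = 3.0039

(Same formula on the original sums: (12×2823.5205 − 60.98×531.28) / (12×342.6000 − 60.98²) = 1484.7916 / 392.6396 = 3.7816, matching the given fit.)

Step 3: Change in slope
Δβ₁ = 3.0039 − 3.7816 = -0.7777
Relative change = -0.7777 / 3.7816 × 100% = -20.6%
→ the slope decreases when the point is added.

A high-leverage point only changes the slope if it is off the original line; here y = 61.57 is below the original trend, so the slope decreases.
In practice: refit with and without it and report both if conclusions differ; check such a point for data-entry or measurement error.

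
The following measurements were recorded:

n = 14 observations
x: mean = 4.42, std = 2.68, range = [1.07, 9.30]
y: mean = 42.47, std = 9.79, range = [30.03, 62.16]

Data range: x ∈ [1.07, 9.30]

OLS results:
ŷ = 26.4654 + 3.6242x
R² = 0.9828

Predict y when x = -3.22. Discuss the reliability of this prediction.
The equation gives ŷ = 14.7955; however x = -3.22 is 4.29 units below the observed range, so this extrapolated value should not be trusted.

Prediction calculation:
ŷ = 26.4654 + 3.6242 × (-3.22)
ŷ = 14.7955

Reliability:
- Data range: x ∈ [1.07, 9.30]
- Prediction point: x = -3.22 is 4.29 units below the observed range → this is EXTRAPOLATION, not interpolation

Why that matters here:
- The linear relationship may not hold outside the observed range
- The standard error of prediction grows with (x − x̄)², and x = -3.22 is far from x̄ = 4.42

Report the number if required, but flag clearly that it is an extrapolation.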